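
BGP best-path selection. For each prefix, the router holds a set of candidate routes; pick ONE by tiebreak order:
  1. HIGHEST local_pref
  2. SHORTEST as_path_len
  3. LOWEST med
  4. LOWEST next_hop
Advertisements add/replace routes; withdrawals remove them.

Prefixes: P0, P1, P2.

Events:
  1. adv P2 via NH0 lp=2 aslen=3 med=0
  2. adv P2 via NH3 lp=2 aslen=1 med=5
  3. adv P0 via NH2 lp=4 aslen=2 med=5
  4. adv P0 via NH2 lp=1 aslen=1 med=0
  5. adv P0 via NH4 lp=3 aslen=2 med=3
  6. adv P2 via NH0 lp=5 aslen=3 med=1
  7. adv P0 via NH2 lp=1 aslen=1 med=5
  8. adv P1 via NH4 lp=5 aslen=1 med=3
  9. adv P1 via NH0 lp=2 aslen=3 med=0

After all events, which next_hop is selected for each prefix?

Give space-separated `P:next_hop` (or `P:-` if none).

Op 1: best P0=- P1=- P2=NH0
Op 2: best P0=- P1=- P2=NH3
Op 3: best P0=NH2 P1=- P2=NH3
Op 4: best P0=NH2 P1=- P2=NH3
Op 5: best P0=NH4 P1=- P2=NH3
Op 6: best P0=NH4 P1=- P2=NH0
Op 7: best P0=NH4 P1=- P2=NH0
Op 8: best P0=NH4 P1=NH4 P2=NH0
Op 9: best P0=NH4 P1=NH4 P2=NH0

Answer: P0:NH4 P1:NH4 P2:NH0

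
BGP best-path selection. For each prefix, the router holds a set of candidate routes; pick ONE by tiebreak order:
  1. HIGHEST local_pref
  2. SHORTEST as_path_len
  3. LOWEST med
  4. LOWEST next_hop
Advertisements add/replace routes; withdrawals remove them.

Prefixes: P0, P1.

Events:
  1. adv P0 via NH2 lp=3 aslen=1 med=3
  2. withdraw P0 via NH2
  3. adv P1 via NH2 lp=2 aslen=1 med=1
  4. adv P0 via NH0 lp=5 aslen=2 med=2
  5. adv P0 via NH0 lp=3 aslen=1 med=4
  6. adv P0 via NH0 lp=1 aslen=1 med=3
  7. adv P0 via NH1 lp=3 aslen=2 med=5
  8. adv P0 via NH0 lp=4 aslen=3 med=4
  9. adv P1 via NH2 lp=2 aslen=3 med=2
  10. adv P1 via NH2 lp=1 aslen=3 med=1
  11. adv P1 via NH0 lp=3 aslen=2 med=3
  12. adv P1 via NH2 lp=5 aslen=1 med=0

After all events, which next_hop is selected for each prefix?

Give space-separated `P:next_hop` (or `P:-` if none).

Op 1: best P0=NH2 P1=-
Op 2: best P0=- P1=-
Op 3: best P0=- P1=NH2
Op 4: best P0=NH0 P1=NH2
Op 5: best P0=NH0 P1=NH2
Op 6: best P0=NH0 P1=NH2
Op 7: best P0=NH1 P1=NH2
Op 8: best P0=NH0 P1=NH2
Op 9: best P0=NH0 P1=NH2
Op 10: best P0=NH0 P1=NH2
Op 11: best P0=NH0 P1=NH0
Op 12: best P0=NH0 P1=NH2

Answer: P0:NH0 P1:NH2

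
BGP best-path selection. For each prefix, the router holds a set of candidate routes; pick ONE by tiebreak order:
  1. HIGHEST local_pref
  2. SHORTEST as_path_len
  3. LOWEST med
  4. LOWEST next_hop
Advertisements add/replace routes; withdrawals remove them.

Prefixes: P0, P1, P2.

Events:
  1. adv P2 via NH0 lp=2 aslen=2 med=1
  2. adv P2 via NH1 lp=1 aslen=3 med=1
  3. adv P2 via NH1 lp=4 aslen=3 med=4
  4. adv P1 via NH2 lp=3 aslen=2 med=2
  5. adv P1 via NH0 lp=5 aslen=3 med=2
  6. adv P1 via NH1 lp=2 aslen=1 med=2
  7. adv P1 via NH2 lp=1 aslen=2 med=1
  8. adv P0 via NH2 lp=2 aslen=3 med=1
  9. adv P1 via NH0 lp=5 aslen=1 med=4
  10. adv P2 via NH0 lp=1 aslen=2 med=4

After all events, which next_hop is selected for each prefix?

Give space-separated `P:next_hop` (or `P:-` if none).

Op 1: best P0=- P1=- P2=NH0
Op 2: best P0=- P1=- P2=NH0
Op 3: best P0=- P1=- P2=NH1
Op 4: best P0=- P1=NH2 P2=NH1
Op 5: best P0=- P1=NH0 P2=NH1
Op 6: best P0=- P1=NH0 P2=NH1
Op 7: best P0=- P1=NH0 P2=NH1
Op 8: best P0=NH2 P1=NH0 P2=NH1
Op 9: best P0=NH2 P1=NH0 P2=NH1
Op 10: best P0=NH2 P1=NH0 P2=NH1

Answer: P0:NH2 P1:NH0 P2:NH1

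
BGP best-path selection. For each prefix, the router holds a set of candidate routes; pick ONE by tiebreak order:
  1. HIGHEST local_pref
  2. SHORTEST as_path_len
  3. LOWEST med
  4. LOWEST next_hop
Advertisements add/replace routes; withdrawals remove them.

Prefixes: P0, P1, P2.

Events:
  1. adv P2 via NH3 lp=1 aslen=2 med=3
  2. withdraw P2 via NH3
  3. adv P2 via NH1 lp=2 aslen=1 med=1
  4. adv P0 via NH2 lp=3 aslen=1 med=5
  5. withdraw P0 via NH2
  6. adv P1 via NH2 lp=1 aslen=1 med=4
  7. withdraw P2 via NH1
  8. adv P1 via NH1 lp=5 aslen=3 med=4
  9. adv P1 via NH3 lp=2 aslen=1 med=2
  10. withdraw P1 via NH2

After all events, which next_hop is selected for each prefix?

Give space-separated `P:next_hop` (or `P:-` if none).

Answer: P0:- P1:NH1 P2:-

Derivation:
Op 1: best P0=- P1=- P2=NH3
Op 2: best P0=- P1=- P2=-
Op 3: best P0=- P1=- P2=NH1
Op 4: best P0=NH2 P1=- P2=NH1
Op 5: best P0=- P1=- P2=NH1
Op 6: best P0=- P1=NH2 P2=NH1
Op 7: best P0=- P1=NH2 P2=-
Op 8: best P0=- P1=NH1 P2=-
Op 9: best P0=- P1=NH1 P2=-
Op 10: best P0=- P1=NH1 P2=-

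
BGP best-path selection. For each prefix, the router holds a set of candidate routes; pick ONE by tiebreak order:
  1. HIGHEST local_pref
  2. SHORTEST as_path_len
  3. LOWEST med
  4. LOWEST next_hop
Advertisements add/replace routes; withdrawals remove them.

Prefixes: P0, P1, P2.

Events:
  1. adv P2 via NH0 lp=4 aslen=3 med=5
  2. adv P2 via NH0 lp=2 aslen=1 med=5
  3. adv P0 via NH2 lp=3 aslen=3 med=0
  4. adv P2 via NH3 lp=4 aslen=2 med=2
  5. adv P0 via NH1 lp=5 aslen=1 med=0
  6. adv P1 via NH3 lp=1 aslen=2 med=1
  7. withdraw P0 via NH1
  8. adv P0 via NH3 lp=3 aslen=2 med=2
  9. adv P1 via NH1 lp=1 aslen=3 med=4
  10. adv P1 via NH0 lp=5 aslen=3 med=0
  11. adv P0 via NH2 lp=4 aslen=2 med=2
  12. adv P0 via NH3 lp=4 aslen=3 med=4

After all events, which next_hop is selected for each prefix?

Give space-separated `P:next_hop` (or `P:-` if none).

Answer: P0:NH2 P1:NH0 P2:NH3

Derivation:
Op 1: best P0=- P1=- P2=NH0
Op 2: best P0=- P1=- P2=NH0
Op 3: best P0=NH2 P1=- P2=NH0
Op 4: best P0=NH2 P1=- P2=NH3
Op 5: best P0=NH1 P1=- P2=NH3
Op 6: best P0=NH1 P1=NH3 P2=NH3
Op 7: best P0=NH2 P1=NH3 P2=NH3
Op 8: best P0=NH3 P1=NH3 P2=NH3
Op 9: best P0=NH3 P1=NH3 P2=NH3
Op 10: best P0=NH3 P1=NH0 P2=NH3
Op 11: best P0=NH2 P1=NH0 P2=NH3
Op 12: best P0=NH2 P1=NH0 P2=NH3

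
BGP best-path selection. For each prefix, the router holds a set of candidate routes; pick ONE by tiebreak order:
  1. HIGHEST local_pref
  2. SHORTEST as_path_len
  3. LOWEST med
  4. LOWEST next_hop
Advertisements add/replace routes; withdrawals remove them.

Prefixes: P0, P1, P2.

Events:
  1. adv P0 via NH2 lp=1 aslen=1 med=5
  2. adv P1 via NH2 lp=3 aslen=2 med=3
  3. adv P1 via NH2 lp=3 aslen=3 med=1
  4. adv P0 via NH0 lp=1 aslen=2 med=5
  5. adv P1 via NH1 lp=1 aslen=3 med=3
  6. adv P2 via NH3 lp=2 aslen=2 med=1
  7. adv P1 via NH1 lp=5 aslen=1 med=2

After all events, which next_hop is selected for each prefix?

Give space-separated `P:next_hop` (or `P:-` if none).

Op 1: best P0=NH2 P1=- P2=-
Op 2: best P0=NH2 P1=NH2 P2=-
Op 3: best P0=NH2 P1=NH2 P2=-
Op 4: best P0=NH2 P1=NH2 P2=-
Op 5: best P0=NH2 P1=NH2 P2=-
Op 6: best P0=NH2 P1=NH2 P2=NH3
Op 7: best P0=NH2 P1=NH1 P2=NH3

Answer: P0:NH2 P1:NH1 P2:NH3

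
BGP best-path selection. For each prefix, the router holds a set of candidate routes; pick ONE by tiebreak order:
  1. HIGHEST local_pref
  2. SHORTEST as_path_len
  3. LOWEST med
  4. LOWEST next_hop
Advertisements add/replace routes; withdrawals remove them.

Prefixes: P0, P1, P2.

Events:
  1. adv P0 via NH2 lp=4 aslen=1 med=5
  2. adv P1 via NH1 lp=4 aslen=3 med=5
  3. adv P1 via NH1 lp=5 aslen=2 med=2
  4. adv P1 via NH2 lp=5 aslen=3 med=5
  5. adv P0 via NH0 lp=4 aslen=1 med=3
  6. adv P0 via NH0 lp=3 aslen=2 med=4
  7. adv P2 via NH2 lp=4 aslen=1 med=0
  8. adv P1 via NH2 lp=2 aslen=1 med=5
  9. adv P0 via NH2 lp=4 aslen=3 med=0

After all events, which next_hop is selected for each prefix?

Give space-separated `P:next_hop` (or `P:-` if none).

Op 1: best P0=NH2 P1=- P2=-
Op 2: best P0=NH2 P1=NH1 P2=-
Op 3: best P0=NH2 P1=NH1 P2=-
Op 4: best P0=NH2 P1=NH1 P2=-
Op 5: best P0=NH0 P1=NH1 P2=-
Op 6: best P0=NH2 P1=NH1 P2=-
Op 7: best P0=NH2 P1=NH1 P2=NH2
Op 8: best P0=NH2 P1=NH1 P2=NH2
Op 9: best P0=NH2 P1=NH1 P2=NH2

Answer: P0:NH2 P1:NH1 P2:NH2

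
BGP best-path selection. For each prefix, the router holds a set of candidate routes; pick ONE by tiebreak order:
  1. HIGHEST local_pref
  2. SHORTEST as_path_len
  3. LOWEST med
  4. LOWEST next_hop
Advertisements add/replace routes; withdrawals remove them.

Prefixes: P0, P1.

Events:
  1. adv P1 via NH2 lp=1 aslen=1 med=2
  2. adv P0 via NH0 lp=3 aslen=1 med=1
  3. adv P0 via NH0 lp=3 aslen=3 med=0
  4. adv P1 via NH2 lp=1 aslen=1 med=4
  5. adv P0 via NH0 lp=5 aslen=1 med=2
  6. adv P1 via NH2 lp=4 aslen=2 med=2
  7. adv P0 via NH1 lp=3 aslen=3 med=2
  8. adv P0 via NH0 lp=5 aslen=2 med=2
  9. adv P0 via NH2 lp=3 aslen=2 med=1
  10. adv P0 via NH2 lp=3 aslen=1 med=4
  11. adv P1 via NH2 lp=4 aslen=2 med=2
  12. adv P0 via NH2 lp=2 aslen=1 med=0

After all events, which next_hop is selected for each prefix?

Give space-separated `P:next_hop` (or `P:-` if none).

Op 1: best P0=- P1=NH2
Op 2: best P0=NH0 P1=NH2
Op 3: best P0=NH0 P1=NH2
Op 4: best P0=NH0 P1=NH2
Op 5: best P0=NH0 P1=NH2
Op 6: best P0=NH0 P1=NH2
Op 7: best P0=NH0 P1=NH2
Op 8: best P0=NH0 P1=NH2
Op 9: best P0=NH0 P1=NH2
Op 10: best P0=NH0 P1=NH2
Op 11: best P0=NH0 P1=NH2
Op 12: best P0=NH0 P1=NH2

Answer: P0:NH0 P1:NH2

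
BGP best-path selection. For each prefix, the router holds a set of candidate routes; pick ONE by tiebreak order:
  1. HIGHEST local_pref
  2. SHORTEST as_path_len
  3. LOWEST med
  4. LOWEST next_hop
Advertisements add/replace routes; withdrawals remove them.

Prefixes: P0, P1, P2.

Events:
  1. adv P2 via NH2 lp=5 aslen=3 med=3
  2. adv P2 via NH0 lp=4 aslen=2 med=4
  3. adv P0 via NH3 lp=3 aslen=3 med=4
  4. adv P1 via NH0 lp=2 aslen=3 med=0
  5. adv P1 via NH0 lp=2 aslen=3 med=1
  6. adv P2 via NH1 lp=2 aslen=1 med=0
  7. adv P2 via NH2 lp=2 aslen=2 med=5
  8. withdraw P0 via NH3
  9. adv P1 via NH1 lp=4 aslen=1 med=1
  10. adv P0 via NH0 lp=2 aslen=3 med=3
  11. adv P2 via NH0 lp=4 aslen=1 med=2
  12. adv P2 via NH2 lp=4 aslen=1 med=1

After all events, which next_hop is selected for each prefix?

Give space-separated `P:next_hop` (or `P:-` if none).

Answer: P0:NH0 P1:NH1 P2:NH2

Derivation:
Op 1: best P0=- P1=- P2=NH2
Op 2: best P0=- P1=- P2=NH2
Op 3: best P0=NH3 P1=- P2=NH2
Op 4: best P0=NH3 P1=NH0 P2=NH2
Op 5: best P0=NH3 P1=NH0 P2=NH2
Op 6: best P0=NH3 P1=NH0 P2=NH2
Op 7: best P0=NH3 P1=NH0 P2=NH0
Op 8: best P0=- P1=NH0 P2=NH0
Op 9: best P0=- P1=NH1 P2=NH0
Op 10: best P0=NH0 P1=NH1 P2=NH0
Op 11: best P0=NH0 P1=NH1 P2=NH0
Op 12: best P0=NH0 P1=NH1 P2=NH2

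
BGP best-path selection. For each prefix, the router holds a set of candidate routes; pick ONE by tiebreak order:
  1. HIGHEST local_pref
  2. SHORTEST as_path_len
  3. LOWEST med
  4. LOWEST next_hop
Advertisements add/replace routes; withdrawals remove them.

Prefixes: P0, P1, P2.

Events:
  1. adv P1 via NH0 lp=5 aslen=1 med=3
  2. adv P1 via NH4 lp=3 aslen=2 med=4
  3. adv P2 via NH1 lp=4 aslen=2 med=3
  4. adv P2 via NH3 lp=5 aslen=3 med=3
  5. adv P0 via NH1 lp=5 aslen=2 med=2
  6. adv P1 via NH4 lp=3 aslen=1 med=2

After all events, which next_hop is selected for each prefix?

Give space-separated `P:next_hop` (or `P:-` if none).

Op 1: best P0=- P1=NH0 P2=-
Op 2: best P0=- P1=NH0 P2=-
Op 3: best P0=- P1=NH0 P2=NH1
Op 4: best P0=- P1=NH0 P2=NH3
Op 5: best P0=NH1 P1=NH0 P2=NH3
Op 6: best P0=NH1 P1=NH0 P2=NH3

Answer: P0:NH1 P1:NH0 P2:NH3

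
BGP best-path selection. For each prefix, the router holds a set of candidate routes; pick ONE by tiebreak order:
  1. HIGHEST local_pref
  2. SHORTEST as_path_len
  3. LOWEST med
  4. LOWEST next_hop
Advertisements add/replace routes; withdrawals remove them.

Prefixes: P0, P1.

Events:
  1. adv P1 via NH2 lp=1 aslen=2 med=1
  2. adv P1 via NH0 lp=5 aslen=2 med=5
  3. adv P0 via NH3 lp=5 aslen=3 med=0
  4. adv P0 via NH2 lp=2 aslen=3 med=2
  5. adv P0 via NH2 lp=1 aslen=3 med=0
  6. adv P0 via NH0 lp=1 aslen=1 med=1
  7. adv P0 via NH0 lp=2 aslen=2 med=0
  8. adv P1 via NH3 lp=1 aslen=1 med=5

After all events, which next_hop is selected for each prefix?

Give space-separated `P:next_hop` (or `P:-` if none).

Op 1: best P0=- P1=NH2
Op 2: best P0=- P1=NH0
Op 3: best P0=NH3 P1=NH0
Op 4: best P0=NH3 P1=NH0
Op 5: best P0=NH3 P1=NH0
Op 6: best P0=NH3 P1=NH0
Op 7: best P0=NH3 P1=NH0
Op 8: best P0=NH3 P1=NH0

Answer: P0:NH3 P1:NH0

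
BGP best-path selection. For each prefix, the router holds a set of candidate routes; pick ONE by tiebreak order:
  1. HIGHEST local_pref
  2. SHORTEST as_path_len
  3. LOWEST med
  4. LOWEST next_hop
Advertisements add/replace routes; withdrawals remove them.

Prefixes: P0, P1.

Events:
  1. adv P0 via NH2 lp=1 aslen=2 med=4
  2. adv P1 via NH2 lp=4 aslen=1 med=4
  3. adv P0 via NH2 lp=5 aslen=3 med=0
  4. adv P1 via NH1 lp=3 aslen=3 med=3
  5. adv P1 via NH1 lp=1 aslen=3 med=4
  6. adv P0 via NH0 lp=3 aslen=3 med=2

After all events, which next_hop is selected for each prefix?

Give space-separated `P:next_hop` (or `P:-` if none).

Op 1: best P0=NH2 P1=-
Op 2: best P0=NH2 P1=NH2
Op 3: best P0=NH2 P1=NH2
Op 4: best P0=NH2 P1=NH2
Op 5: best P0=NH2 P1=NH2
Op 6: best P0=NH2 P1=NH2

Answer: P0:NH2 P1:NH2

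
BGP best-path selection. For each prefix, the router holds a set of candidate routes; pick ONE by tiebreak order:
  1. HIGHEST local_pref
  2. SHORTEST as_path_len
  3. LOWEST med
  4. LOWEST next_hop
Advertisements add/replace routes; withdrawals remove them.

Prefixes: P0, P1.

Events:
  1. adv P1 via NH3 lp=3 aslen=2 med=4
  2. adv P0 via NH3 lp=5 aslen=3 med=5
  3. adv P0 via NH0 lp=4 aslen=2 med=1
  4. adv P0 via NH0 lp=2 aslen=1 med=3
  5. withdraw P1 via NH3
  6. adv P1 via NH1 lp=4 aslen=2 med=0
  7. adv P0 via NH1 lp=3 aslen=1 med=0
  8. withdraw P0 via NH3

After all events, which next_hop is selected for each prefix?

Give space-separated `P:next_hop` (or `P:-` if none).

Op 1: best P0=- P1=NH3
Op 2: best P0=NH3 P1=NH3
Op 3: best P0=NH3 P1=NH3
Op 4: best P0=NH3 P1=NH3
Op 5: best P0=NH3 P1=-
Op 6: best P0=NH3 P1=NH1
Op 7: best P0=NH3 P1=NH1
Op 8: best P0=NH1 P1=NH1

Answer: P0:NH1 P1:NH1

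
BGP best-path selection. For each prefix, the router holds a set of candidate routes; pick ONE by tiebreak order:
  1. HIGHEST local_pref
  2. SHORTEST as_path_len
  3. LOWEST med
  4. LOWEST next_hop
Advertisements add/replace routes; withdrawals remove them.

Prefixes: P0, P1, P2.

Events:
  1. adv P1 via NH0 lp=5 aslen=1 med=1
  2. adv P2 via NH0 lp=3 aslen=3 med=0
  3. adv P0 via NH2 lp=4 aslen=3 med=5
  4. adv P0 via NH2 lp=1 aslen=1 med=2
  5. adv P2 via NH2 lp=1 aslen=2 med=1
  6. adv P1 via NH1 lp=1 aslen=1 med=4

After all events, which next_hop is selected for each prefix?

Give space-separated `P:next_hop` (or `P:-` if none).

Op 1: best P0=- P1=NH0 P2=-
Op 2: best P0=- P1=NH0 P2=NH0
Op 3: best P0=NH2 P1=NH0 P2=NH0
Op 4: best P0=NH2 P1=NH0 P2=NH0
Op 5: best P0=NH2 P1=NH0 P2=NH0
Op 6: best P0=NH2 P1=NH0 P2=NH0

Answer: P0:NH2 P1:NH0 P2:NH0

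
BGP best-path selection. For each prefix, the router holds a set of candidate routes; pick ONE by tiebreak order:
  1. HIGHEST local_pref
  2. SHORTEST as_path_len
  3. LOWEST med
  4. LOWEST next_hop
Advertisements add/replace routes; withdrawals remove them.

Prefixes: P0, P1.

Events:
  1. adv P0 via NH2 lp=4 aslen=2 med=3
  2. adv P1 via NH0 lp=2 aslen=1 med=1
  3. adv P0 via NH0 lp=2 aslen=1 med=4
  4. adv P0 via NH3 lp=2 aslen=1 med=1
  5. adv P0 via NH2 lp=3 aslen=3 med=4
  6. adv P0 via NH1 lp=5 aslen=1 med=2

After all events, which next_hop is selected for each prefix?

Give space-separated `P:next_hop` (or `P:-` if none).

Op 1: best P0=NH2 P1=-
Op 2: best P0=NH2 P1=NH0
Op 3: best P0=NH2 P1=NH0
Op 4: best P0=NH2 P1=NH0
Op 5: best P0=NH2 P1=NH0
Op 6: best P0=NH1 P1=NH0

Answer: P0:NH1 P1:NH0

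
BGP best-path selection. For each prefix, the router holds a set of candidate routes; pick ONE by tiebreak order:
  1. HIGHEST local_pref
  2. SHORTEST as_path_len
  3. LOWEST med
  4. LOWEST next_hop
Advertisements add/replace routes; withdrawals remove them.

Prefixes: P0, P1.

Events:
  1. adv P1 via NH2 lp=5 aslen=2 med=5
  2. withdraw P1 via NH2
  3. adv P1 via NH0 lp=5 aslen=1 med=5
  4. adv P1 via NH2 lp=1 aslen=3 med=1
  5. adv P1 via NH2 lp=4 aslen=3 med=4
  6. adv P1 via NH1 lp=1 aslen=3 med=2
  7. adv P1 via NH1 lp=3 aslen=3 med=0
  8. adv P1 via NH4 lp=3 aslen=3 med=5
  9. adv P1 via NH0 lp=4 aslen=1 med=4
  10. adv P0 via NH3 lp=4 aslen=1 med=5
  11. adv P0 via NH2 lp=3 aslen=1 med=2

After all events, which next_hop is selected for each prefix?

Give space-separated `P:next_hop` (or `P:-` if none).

Answer: P0:NH3 P1:NH0

Derivation:
Op 1: best P0=- P1=NH2
Op 2: best P0=- P1=-
Op 3: best P0=- P1=NH0
Op 4: best P0=- P1=NH0
Op 5: best P0=- P1=NH0
Op 6: best P0=- P1=NH0
Op 7: best P0=- P1=NH0
Op 8: best P0=- P1=NH0
Op 9: best P0=- P1=NH0
Op 10: best P0=NH3 P1=NH0
Op 11: best P0=NH3 P1=NH0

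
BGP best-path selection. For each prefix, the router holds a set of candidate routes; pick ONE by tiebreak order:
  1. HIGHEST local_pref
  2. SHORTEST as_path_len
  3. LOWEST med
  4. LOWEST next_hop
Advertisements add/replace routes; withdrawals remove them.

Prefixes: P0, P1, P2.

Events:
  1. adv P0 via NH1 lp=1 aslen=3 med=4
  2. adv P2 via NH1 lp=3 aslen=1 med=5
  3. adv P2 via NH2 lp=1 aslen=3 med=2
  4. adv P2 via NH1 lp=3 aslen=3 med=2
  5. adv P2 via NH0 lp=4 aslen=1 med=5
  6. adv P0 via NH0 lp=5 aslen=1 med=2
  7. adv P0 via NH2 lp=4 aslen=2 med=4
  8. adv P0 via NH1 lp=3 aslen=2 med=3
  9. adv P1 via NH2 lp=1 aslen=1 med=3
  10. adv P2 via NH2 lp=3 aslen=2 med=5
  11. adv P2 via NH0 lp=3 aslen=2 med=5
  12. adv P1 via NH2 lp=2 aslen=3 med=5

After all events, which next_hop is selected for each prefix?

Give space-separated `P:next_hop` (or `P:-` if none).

Op 1: best P0=NH1 P1=- P2=-
Op 2: best P0=NH1 P1=- P2=NH1
Op 3: best P0=NH1 P1=- P2=NH1
Op 4: best P0=NH1 P1=- P2=NH1
Op 5: best P0=NH1 P1=- P2=NH0
Op 6: best P0=NH0 P1=- P2=NH0
Op 7: best P0=NH0 P1=- P2=NH0
Op 8: best P0=NH0 P1=- P2=NH0
Op 9: best P0=NH0 P1=NH2 P2=NH0
Op 10: best P0=NH0 P1=NH2 P2=NH0
Op 11: best P0=NH0 P1=NH2 P2=NH0
Op 12: best P0=NH0 P1=NH2 P2=NH0

Answer: P0:NH0 P1:NH2 P2:NH0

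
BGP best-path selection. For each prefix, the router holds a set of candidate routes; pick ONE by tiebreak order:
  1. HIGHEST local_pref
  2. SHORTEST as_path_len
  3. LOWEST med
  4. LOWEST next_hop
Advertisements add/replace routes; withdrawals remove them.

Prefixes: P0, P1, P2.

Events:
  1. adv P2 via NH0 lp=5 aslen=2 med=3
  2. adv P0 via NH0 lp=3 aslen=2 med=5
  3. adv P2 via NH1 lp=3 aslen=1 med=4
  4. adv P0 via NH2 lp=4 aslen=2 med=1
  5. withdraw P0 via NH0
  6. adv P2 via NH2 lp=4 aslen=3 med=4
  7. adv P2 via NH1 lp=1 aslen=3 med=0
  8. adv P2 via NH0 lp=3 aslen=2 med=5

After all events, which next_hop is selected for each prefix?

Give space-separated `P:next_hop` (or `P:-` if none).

Answer: P0:NH2 P1:- P2:NH2

Derivation:
Op 1: best P0=- P1=- P2=NH0
Op 2: best P0=NH0 P1=- P2=NH0
Op 3: best P0=NH0 P1=- P2=NH0
Op 4: best P0=NH2 P1=- P2=NH0
Op 5: best P0=NH2 P1=- P2=NH0
Op 6: best P0=NH2 P1=- P2=NH0
Op 7: best P0=NH2 P1=- P2=NH0
Op 8: best P0=NH2 P1=- P2=NH2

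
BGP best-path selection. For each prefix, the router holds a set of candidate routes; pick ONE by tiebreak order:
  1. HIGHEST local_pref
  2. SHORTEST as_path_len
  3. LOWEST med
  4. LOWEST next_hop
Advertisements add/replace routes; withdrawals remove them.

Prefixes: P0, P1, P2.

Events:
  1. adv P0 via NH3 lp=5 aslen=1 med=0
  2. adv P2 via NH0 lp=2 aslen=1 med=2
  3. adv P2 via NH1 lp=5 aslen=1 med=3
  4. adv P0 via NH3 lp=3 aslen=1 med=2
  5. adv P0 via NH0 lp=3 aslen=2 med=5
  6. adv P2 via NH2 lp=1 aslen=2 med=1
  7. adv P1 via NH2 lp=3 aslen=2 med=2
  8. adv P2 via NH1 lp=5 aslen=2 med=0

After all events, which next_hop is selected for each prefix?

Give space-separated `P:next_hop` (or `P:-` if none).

Op 1: best P0=NH3 P1=- P2=-
Op 2: best P0=NH3 P1=- P2=NH0
Op 3: best P0=NH3 P1=- P2=NH1
Op 4: best P0=NH3 P1=- P2=NH1
Op 5: best P0=NH3 P1=- P2=NH1
Op 6: best P0=NH3 P1=- P2=NH1
Op 7: best P0=NH3 P1=NH2 P2=NH1
Op 8: best P0=NH3 P1=NH2 P2=NH1

Answer: P0:NH3 P1:NH2 P2:NH1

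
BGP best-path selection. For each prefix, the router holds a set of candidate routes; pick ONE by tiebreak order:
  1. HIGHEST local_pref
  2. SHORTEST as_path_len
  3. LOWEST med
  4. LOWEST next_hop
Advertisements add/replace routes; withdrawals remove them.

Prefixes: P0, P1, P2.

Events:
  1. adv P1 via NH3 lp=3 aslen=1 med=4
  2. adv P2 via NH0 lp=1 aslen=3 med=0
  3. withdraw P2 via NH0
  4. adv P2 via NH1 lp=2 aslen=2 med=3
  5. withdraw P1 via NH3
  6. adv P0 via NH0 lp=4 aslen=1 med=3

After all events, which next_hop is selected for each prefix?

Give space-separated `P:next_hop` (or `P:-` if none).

Op 1: best P0=- P1=NH3 P2=-
Op 2: best P0=- P1=NH3 P2=NH0
Op 3: best P0=- P1=NH3 P2=-
Op 4: best P0=- P1=NH3 P2=NH1
Op 5: best P0=- P1=- P2=NH1
Op 6: best P0=NH0 P1=- P2=NH1

Answer: P0:NH0 P1:- P2:NH1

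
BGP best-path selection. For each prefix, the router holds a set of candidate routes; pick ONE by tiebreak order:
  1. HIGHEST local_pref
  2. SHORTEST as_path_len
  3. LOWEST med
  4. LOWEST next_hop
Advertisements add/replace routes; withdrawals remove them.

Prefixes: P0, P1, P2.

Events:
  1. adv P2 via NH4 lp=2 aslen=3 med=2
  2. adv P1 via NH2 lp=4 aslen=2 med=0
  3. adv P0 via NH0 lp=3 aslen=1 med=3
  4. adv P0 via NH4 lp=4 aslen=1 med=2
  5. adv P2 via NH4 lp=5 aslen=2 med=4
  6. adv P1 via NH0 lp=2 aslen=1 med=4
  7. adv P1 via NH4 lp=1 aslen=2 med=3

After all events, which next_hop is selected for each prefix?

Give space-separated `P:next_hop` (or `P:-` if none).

Op 1: best P0=- P1=- P2=NH4
Op 2: best P0=- P1=NH2 P2=NH4
Op 3: best P0=NH0 P1=NH2 P2=NH4
Op 4: best P0=NH4 P1=NH2 P2=NH4
Op 5: best P0=NH4 P1=NH2 P2=NH4
Op 6: best P0=NH4 P1=NH2 P2=NH4
Op 7: best P0=NH4 P1=NH2 P2=NH4

Answer: P0:NH4 P1:NH2 P2:NH4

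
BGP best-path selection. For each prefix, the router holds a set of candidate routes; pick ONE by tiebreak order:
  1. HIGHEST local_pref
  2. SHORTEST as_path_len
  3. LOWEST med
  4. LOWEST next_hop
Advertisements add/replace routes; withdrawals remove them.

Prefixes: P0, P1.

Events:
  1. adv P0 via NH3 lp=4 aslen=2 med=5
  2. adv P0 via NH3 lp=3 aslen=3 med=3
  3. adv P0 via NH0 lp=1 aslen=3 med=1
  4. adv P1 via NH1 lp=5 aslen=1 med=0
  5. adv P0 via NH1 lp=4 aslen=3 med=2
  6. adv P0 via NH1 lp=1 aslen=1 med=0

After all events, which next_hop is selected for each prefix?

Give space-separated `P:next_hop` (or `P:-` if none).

Op 1: best P0=NH3 P1=-
Op 2: best P0=NH3 P1=-
Op 3: best P0=NH3 P1=-
Op 4: best P0=NH3 P1=NH1
Op 5: best P0=NH1 P1=NH1
Op 6: best P0=NH3 P1=NH1

Answer: P0:NH3 P1:NH1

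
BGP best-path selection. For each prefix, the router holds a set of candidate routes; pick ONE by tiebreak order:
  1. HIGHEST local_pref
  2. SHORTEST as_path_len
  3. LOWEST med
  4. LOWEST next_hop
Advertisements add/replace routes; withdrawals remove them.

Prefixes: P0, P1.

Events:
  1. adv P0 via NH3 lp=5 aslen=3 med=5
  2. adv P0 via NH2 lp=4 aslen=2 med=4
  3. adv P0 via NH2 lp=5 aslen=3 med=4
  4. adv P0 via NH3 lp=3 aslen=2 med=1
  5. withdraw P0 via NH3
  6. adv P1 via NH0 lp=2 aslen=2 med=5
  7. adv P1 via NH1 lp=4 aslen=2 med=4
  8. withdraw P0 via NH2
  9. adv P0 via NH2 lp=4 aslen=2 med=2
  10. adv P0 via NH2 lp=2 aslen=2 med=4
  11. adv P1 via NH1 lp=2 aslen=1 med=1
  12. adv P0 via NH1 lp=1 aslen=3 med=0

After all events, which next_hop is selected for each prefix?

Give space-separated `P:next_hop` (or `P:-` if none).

Answer: P0:NH2 P1:NH1

Derivation:
Op 1: best P0=NH3 P1=-
Op 2: best P0=NH3 P1=-
Op 3: best P0=NH2 P1=-
Op 4: best P0=NH2 P1=-
Op 5: best P0=NH2 P1=-
Op 6: best P0=NH2 P1=NH0
Op 7: best P0=NH2 P1=NH1
Op 8: best P0=- P1=NH1
Op 9: best P0=NH2 P1=NH1
Op 10: best P0=NH2 P1=NH1
Op 11: best P0=NH2 P1=NH1
Op 12: best P0=NH2 P1=NH1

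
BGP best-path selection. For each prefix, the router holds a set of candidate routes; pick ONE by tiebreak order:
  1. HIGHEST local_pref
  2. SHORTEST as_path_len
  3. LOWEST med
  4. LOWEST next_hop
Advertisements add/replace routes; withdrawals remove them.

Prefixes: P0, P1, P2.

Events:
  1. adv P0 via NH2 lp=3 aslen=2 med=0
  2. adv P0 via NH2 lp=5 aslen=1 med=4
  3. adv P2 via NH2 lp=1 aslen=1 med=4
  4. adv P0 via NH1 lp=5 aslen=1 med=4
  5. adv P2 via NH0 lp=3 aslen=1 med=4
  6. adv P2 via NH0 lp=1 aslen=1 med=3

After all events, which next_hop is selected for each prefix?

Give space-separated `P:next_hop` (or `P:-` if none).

Answer: P0:NH1 P1:- P2:NH0

Derivation:
Op 1: best P0=NH2 P1=- P2=-
Op 2: best P0=NH2 P1=- P2=-
Op 3: best P0=NH2 P1=- P2=NH2
Op 4: best P0=NH1 P1=- P2=NH2
Op 5: best P0=NH1 P1=- P2=NH0
Op 6: best P0=NH1 P1=- P2=NH0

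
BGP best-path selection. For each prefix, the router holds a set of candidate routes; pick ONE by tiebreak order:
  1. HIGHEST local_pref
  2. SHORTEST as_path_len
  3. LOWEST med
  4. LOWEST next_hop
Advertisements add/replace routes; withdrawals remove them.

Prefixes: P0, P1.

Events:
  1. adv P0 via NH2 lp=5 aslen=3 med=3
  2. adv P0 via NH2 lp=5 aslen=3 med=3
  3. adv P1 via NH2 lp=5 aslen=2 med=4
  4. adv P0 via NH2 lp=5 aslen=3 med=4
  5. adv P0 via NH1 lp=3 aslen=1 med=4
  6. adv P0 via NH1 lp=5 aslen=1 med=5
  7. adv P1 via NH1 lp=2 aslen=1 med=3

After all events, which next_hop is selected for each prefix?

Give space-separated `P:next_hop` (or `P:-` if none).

Op 1: best P0=NH2 P1=-
Op 2: best P0=NH2 P1=-
Op 3: best P0=NH2 P1=NH2
Op 4: best P0=NH2 P1=NH2
Op 5: best P0=NH2 P1=NH2
Op 6: best P0=NH1 P1=NH2
Op 7: best P0=NH1 P1=NH2

Answer: P0:NH1 P1:NH2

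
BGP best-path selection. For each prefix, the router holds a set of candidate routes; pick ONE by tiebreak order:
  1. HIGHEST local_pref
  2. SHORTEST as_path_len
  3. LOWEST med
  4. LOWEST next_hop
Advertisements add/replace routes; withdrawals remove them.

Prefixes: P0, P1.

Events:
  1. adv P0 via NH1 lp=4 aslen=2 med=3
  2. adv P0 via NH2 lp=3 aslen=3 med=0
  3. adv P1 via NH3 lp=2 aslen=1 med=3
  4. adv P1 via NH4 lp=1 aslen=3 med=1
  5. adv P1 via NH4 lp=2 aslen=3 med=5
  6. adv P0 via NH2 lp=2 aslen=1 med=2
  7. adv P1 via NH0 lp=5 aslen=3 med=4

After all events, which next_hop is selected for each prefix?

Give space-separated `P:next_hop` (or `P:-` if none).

Answer: P0:NH1 P1:NH0

Derivation:
Op 1: best P0=NH1 P1=-
Op 2: best P0=NH1 P1=-
Op 3: best P0=NH1 P1=NH3
Op 4: best P0=NH1 P1=NH3
Op 5: best P0=NH1 P1=NH3
Op 6: best P0=NH1 P1=NH3
Op 7: best P0=NH1 P1=NH0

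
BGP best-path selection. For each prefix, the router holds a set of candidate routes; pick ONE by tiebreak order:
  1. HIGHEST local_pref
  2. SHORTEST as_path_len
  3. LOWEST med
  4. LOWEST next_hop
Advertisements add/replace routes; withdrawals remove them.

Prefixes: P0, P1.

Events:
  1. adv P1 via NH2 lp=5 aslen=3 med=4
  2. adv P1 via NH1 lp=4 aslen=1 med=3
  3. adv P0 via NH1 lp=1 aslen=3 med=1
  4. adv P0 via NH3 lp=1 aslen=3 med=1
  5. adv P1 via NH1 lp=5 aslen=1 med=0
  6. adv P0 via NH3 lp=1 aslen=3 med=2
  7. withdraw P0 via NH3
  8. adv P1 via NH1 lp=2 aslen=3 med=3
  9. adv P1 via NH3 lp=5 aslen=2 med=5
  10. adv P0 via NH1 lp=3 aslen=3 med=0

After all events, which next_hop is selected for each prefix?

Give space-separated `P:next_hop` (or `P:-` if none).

Answer: P0:NH1 P1:NH3

Derivation:
Op 1: best P0=- P1=NH2
Op 2: best P0=- P1=NH2
Op 3: best P0=NH1 P1=NH2
Op 4: best P0=NH1 P1=NH2
Op 5: best P0=NH1 P1=NH1
Op 6: best P0=NH1 P1=NH1
Op 7: best P0=NH1 P1=NH1
Op 8: best P0=NH1 P1=NH2
Op 9: best P0=NH1 P1=NH3
Op 10: best P0=NH1 P1=NH3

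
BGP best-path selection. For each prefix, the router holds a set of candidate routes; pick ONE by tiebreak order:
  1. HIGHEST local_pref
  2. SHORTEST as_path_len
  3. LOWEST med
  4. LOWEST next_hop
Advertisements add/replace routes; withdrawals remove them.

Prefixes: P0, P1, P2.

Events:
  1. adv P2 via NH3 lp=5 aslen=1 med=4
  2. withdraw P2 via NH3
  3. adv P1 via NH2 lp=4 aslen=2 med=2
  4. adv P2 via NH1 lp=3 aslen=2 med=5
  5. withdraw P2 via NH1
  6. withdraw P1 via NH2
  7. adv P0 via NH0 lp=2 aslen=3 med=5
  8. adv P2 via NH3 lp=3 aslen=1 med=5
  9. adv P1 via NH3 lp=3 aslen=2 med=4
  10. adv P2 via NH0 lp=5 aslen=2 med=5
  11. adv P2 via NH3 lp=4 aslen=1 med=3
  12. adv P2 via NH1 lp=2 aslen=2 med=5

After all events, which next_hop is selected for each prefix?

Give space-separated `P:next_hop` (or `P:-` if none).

Answer: P0:NH0 P1:NH3 P2:NH0

Derivation:
Op 1: best P0=- P1=- P2=NH3
Op 2: best P0=- P1=- P2=-
Op 3: best P0=- P1=NH2 P2=-
Op 4: best P0=- P1=NH2 P2=NH1
Op 5: best P0=- P1=NH2 P2=-
Op 6: best P0=- P1=- P2=-
Op 7: best P0=NH0 P1=- P2=-
Op 8: best P0=NH0 P1=- P2=NH3
Op 9: best P0=NH0 P1=NH3 P2=NH3
Op 10: best P0=NH0 P1=NH3 P2=NH0
Op 11: best P0=NH0 P1=NH3 P2=NH0
Op 12: best P0=NH0 P1=NH3 P2=NH0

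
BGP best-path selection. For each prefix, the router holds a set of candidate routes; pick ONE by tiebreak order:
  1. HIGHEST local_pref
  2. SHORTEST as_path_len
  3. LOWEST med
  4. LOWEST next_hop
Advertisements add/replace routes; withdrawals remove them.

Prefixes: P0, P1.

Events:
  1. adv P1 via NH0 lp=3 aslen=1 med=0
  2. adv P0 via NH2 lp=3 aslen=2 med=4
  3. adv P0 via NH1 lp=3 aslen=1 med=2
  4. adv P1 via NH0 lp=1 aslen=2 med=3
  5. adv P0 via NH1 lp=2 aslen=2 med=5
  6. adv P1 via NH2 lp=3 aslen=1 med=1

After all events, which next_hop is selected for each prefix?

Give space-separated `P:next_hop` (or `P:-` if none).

Op 1: best P0=- P1=NH0
Op 2: best P0=NH2 P1=NH0
Op 3: best P0=NH1 P1=NH0
Op 4: best P0=NH1 P1=NH0
Op 5: best P0=NH2 P1=NH0
Op 6: best P0=NH2 P1=NH2

Answer: P0:NH2 P1:NH2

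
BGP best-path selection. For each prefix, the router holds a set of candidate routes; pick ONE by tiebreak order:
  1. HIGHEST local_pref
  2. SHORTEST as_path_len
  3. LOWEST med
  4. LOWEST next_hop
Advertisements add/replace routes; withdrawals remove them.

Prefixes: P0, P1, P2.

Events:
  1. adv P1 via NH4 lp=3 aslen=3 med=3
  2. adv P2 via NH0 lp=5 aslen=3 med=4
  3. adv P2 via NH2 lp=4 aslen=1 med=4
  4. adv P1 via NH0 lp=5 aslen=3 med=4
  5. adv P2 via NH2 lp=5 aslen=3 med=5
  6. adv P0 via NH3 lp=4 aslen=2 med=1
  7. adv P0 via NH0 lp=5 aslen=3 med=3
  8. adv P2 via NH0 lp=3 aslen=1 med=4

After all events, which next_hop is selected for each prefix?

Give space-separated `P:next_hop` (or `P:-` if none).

Answer: P0:NH0 P1:NH0 P2:NH2

Derivation:
Op 1: best P0=- P1=NH4 P2=-
Op 2: best P0=- P1=NH4 P2=NH0
Op 3: best P0=- P1=NH4 P2=NH0
Op 4: best P0=- P1=NH0 P2=NH0
Op 5: best P0=- P1=NH0 P2=NH0
Op 6: best P0=NH3 P1=NH0 P2=NH0
Op 7: best P0=NH0 P1=NH0 P2=NH0
Op 8: best P0=NH0 P1=NH0 P2=NH2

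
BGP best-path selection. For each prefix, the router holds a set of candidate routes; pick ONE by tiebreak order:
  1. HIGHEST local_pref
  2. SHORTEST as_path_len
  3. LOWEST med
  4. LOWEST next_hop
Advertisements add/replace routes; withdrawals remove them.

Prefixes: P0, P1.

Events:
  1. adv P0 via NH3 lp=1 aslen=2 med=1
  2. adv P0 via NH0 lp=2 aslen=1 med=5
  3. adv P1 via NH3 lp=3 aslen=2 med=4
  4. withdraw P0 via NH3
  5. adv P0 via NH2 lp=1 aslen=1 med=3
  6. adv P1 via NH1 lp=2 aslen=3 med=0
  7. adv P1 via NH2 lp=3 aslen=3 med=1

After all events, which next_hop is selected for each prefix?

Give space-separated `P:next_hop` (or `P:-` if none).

Op 1: best P0=NH3 P1=-
Op 2: best P0=NH0 P1=-
Op 3: best P0=NH0 P1=NH3
Op 4: best P0=NH0 P1=NH3
Op 5: best P0=NH0 P1=NH3
Op 6: best P0=NH0 P1=NH3
Op 7: best P0=NH0 P1=NH3

Answer: P0:NH0 P1:NH3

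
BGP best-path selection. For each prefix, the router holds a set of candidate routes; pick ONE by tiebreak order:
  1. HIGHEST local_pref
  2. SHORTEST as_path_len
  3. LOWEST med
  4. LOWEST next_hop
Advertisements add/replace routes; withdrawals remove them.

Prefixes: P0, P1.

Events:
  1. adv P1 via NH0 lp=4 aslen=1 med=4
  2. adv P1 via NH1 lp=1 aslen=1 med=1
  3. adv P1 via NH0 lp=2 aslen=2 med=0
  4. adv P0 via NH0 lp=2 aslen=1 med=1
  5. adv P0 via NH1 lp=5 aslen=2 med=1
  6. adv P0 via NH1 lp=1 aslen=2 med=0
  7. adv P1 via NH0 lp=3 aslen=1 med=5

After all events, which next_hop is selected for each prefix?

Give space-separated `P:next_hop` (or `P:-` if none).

Op 1: best P0=- P1=NH0
Op 2: best P0=- P1=NH0
Op 3: best P0=- P1=NH0
Op 4: best P0=NH0 P1=NH0
Op 5: best P0=NH1 P1=NH0
Op 6: best P0=NH0 P1=NH0
Op 7: best P0=NH0 P1=NH0

Answer: P0:NH0 P1:NH0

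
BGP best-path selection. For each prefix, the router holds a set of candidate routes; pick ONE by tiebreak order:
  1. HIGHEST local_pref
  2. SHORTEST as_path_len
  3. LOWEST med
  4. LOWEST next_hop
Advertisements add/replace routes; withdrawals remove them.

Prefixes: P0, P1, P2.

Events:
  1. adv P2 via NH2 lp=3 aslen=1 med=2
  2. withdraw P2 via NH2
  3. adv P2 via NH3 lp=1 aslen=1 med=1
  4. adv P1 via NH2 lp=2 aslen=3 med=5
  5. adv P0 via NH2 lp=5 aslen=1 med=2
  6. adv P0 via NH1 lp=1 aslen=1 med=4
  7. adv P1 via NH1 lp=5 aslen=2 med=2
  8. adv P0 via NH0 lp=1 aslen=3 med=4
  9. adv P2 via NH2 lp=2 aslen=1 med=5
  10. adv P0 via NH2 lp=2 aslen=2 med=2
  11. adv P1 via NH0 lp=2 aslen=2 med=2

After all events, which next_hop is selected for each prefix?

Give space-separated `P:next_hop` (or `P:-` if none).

Answer: P0:NH2 P1:NH1 P2:NH2

Derivation:
Op 1: best P0=- P1=- P2=NH2
Op 2: best P0=- P1=- P2=-
Op 3: best P0=- P1=- P2=NH3
Op 4: best P0=- P1=NH2 P2=NH3
Op 5: best P0=NH2 P1=NH2 P2=NH3
Op 6: best P0=NH2 P1=NH2 P2=NH3
Op 7: best P0=NH2 P1=NH1 P2=NH3
Op 8: best P0=NH2 P1=NH1 P2=NH3
Op 9: best P0=NH2 P1=NH1 P2=NH2
Op 10: best P0=NH2 P1=NH1 P2=NH2
Op 11: best P0=NH2 P1=NH1 P2=NH2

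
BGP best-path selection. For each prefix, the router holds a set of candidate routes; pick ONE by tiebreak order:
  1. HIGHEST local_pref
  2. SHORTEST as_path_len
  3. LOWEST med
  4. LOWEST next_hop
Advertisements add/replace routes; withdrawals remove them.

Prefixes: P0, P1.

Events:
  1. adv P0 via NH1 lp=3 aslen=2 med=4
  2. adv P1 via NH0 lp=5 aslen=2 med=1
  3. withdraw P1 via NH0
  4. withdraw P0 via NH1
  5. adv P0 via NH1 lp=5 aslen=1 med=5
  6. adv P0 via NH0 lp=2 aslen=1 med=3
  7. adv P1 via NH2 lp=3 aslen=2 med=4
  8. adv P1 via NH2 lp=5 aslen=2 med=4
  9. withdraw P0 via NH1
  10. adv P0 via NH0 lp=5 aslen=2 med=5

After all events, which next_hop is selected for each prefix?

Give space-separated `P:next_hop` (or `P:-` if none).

Op 1: best P0=NH1 P1=-
Op 2: best P0=NH1 P1=NH0
Op 3: best P0=NH1 P1=-
Op 4: best P0=- P1=-
Op 5: best P0=NH1 P1=-
Op 6: best P0=NH1 P1=-
Op 7: best P0=NH1 P1=NH2
Op 8: best P0=NH1 P1=NH2
Op 9: best P0=NH0 P1=NH2
Op 10: best P0=NH0 P1=NH2

Answer: P0:NH0 P1:NH2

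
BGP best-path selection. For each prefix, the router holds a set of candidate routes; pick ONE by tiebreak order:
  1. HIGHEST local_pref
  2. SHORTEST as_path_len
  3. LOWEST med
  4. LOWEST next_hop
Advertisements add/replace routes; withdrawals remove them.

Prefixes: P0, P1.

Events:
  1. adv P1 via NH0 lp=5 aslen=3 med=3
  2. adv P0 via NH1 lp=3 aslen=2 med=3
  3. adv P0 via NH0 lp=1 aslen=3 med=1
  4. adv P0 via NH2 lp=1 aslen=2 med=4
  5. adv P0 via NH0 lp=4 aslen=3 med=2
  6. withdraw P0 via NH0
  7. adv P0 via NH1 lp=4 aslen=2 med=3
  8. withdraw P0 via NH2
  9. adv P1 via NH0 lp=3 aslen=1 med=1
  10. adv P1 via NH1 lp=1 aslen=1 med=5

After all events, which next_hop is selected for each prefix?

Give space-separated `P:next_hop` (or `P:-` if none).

Answer: P0:NH1 P1:NH0

Derivation:
Op 1: best P0=- P1=NH0
Op 2: best P0=NH1 P1=NH0
Op 3: best P0=NH1 P1=NH0
Op 4: best P0=NH1 P1=NH0
Op 5: best P0=NH0 P1=NH0
Op 6: best P0=NH1 P1=NH0
Op 7: best P0=NH1 P1=NH0
Op 8: best P0=NH1 P1=NH0
Op 9: best P0=NH1 P1=NH0
Op 10: best P0=NH1 P1=NH0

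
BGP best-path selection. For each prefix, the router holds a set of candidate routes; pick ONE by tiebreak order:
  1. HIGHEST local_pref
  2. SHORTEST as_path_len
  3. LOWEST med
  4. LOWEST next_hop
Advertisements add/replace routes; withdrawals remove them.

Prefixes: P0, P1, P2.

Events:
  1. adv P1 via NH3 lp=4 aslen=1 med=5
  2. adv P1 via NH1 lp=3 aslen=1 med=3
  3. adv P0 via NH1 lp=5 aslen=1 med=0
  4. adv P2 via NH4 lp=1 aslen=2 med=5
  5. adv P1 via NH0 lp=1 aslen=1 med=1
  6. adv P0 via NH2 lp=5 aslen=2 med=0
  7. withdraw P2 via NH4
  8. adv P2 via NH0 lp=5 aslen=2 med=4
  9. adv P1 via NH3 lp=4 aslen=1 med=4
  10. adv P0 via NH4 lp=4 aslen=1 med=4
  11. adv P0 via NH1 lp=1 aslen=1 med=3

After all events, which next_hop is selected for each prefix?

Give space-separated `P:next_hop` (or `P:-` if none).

Op 1: best P0=- P1=NH3 P2=-
Op 2: best P0=- P1=NH3 P2=-
Op 3: best P0=NH1 P1=NH3 P2=-
Op 4: best P0=NH1 P1=NH3 P2=NH4
Op 5: best P0=NH1 P1=NH3 P2=NH4
Op 6: best P0=NH1 P1=NH3 P2=NH4
Op 7: best P0=NH1 P1=NH3 P2=-
Op 8: best P0=NH1 P1=NH3 P2=NH0
Op 9: best P0=NH1 P1=NH3 P2=NH0
Op 10: best P0=NH1 P1=NH3 P2=NH0
Op 11: best P0=NH2 P1=NH3 P2=NH0

Answer: P0:NH2 P1:NH3 P2:NH0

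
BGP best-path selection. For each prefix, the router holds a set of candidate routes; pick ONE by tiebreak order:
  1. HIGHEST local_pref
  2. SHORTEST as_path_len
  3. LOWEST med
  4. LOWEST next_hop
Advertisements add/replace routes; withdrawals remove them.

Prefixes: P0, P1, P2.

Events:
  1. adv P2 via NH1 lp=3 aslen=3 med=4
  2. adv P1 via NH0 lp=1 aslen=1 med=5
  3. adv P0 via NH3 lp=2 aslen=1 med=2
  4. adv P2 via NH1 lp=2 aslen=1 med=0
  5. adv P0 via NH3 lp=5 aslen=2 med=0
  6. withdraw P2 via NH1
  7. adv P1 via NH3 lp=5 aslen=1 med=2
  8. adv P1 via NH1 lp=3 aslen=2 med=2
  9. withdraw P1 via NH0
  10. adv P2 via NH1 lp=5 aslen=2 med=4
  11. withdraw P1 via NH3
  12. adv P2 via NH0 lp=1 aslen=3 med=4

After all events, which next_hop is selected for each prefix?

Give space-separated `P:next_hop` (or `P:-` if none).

Answer: P0:NH3 P1:NH1 P2:NH1

Derivation:
Op 1: best P0=- P1=- P2=NH1
Op 2: best P0=- P1=NH0 P2=NH1
Op 3: best P0=NH3 P1=NH0 P2=NH1
Op 4: best P0=NH3 P1=NH0 P2=NH1
Op 5: best P0=NH3 P1=NH0 P2=NH1
Op 6: best P0=NH3 P1=NH0 P2=-
Op 7: best P0=NH3 P1=NH3 P2=-
Op 8: best P0=NH3 P1=NH3 P2=-
Op 9: best P0=NH3 P1=NH3 P2=-
Op 10: best P0=NH3 P1=NH3 P2=NH1
Op 11: best P0=NH3 P1=NH1 P2=NH1
Op 12: best P0=NH3 P1=NH1 P2=NH1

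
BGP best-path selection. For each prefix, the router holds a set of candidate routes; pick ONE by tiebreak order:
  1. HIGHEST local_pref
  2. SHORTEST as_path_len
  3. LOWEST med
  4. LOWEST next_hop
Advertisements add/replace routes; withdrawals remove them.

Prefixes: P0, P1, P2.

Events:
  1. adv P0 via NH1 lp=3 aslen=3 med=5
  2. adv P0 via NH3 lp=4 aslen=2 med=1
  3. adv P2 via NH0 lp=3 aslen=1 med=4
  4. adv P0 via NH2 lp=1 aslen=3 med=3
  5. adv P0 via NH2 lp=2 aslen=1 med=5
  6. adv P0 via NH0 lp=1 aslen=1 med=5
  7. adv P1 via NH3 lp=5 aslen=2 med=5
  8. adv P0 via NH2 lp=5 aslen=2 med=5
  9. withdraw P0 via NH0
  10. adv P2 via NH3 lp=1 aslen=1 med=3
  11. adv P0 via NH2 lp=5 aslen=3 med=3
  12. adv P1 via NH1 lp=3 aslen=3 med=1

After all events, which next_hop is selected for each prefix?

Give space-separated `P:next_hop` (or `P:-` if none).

Answer: P0:NH2 P1:NH3 P2:NH0

Derivation:
Op 1: best P0=NH1 P1=- P2=-
Op 2: best P0=NH3 P1=- P2=-
Op 3: best P0=NH3 P1=- P2=NH0
Op 4: best P0=NH3 P1=- P2=NH0
Op 5: best P0=NH3 P1=- P2=NH0
Op 6: best P0=NH3 P1=- P2=NH0
Op 7: best P0=NH3 P1=NH3 P2=NH0
Op 8: best P0=NH2 P1=NH3 P2=NH0
Op 9: best P0=NH2 P1=NH3 P2=NH0
Op 10: best P0=NH2 P1=NH3 P2=NH0
Op 11: best P0=NH2 P1=NH3 P2=NH0
Op 12: best P0=NH2 P1=NH3 P2=NH0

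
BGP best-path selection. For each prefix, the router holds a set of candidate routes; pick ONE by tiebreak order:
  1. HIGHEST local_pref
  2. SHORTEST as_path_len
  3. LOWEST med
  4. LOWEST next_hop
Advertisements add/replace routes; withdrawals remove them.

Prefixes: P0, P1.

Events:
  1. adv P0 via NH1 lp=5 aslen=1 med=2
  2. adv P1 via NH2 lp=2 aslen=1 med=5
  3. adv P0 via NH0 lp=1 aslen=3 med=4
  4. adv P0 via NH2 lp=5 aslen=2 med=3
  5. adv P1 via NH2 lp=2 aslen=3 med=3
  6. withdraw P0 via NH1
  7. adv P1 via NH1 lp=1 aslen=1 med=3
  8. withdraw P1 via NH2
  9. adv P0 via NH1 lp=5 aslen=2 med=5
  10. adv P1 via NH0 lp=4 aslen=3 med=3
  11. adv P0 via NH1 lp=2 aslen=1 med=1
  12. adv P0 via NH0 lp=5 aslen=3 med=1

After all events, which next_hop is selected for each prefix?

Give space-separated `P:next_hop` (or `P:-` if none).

Op 1: best P0=NH1 P1=-
Op 2: best P0=NH1 P1=NH2
Op 3: best P0=NH1 P1=NH2
Op 4: best P0=NH1 P1=NH2
Op 5: best P0=NH1 P1=NH2
Op 6: best P0=NH2 P1=NH2
Op 7: best P0=NH2 P1=NH2
Op 8: best P0=NH2 P1=NH1
Op 9: best P0=NH2 P1=NH1
Op 10: best P0=NH2 P1=NH0
Op 11: best P0=NH2 P1=NH0
Op 12: best P0=NH2 P1=NH0

Answer: P0:NH2 P1:NH0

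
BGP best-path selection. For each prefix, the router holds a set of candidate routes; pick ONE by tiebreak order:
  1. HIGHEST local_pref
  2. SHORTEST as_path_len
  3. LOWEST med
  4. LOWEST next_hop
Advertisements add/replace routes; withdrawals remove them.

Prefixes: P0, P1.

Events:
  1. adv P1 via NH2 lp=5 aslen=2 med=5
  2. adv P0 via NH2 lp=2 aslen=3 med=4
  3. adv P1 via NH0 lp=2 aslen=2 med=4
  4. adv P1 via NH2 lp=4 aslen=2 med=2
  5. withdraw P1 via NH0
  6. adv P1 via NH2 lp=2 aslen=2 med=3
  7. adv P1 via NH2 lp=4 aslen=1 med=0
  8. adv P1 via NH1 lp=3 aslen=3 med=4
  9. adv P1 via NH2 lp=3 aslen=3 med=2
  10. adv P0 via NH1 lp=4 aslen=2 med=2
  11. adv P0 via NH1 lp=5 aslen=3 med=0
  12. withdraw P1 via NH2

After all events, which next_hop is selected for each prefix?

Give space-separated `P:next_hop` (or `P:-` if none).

Op 1: best P0=- P1=NH2
Op 2: best P0=NH2 P1=NH2
Op 3: best P0=NH2 P1=NH2
Op 4: best P0=NH2 P1=NH2
Op 5: best P0=NH2 P1=NH2
Op 6: best P0=NH2 P1=NH2
Op 7: best P0=NH2 P1=NH2
Op 8: best P0=NH2 P1=NH2
Op 9: best P0=NH2 P1=NH2
Op 10: best P0=NH1 P1=NH2
Op 11: best P0=NH1 P1=NH2
Op 12: best P0=NH1 P1=NH1

Answer: P0:NH1 P1:NH1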